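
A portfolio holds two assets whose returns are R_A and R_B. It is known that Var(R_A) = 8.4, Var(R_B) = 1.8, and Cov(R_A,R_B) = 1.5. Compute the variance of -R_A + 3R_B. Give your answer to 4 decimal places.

Var(-R_A + 3R_B) = (-1)²·Var(R_A) + (3)²·Var(R_B) + 2·(-1)·(3)·Cov(R_A,R_B)
= 1·8.4 + 9·1.8 + -6·1.5 = 15.6

15.6000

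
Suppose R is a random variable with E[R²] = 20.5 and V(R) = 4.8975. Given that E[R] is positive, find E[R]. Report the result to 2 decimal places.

3.95

(E[R])² = E[R²] − V(R) = 20.5 − 4.8975 = 15.6025
E[R] = √15.6025 = 3.95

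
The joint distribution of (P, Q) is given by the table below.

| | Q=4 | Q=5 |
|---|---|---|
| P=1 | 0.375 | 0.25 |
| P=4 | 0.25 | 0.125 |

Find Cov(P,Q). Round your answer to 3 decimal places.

-0.047

E[P] = 2.125,  E[Q] = 4.375
E[PQ] = 9.25
Cov(P,Q) = E[PQ] − E[P]E[Q] = 9.25 − (2.125)(4.375) = -0.046875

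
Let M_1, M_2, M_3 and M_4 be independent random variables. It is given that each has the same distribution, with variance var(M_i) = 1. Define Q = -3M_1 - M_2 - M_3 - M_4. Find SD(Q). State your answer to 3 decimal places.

By independence, var(Q) = (-3)²var(M_1) + (-1)²var(M_2) + (-1)²var(M_3) + (-1)²var(M_4)
= (-3)²·1 + (-1)²·1 + (-1)²·1 + (-1)²·1 = 12
SD(Q) = √12 ≈ 3.464

3.464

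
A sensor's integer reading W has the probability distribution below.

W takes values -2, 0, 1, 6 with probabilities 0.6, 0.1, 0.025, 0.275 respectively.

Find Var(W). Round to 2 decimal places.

E[W] = (-2)(0.6) + (0)(0.1) + (1)(0.025) + (6)(0.275) = 0.475
E[W²] = (-2)²(0.6) + (0)²(0.1) + (1)²(0.025) + (6)²(0.275) = 12.325
Var(W) = E[W²] − (E[W])² = 12.325 − (0.475)² = 12.099375

12.10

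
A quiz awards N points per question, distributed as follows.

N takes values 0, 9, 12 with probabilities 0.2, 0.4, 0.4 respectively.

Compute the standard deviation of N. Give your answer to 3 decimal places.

4.409

E[N] = (0)(0.2) + (9)(0.4) + (12)(0.4) = 8.4
E[N²] = (0)²(0.2) + (9)²(0.4) + (12)²(0.4) = 90
V(N) = E[N²] − (E[N])² = 90 − (8.4)² = 19.44
σ(N) = √19.44 ≈ 4.409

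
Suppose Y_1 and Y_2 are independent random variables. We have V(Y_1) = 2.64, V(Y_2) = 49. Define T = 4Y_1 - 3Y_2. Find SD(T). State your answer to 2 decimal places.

21.98

By independence, V(T) = (4)²V(Y_1) + (-3)²V(Y_2)
= (4)²·2.64 + (-3)²·49 = 483.24
SD(T) = √483.24 ≈ 21.98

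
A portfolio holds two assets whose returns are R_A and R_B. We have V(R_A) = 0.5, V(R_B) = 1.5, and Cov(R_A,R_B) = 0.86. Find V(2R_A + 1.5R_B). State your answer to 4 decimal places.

V(2R_A + 1.5R_B) = (2)²·V(R_A) + (1.5)²·V(R_B) + 2·(2)·(1.5)·Cov(R_A,R_B)
= 4·0.5 + 2.25·1.5 + 6·0.86 = 10.535

10.5350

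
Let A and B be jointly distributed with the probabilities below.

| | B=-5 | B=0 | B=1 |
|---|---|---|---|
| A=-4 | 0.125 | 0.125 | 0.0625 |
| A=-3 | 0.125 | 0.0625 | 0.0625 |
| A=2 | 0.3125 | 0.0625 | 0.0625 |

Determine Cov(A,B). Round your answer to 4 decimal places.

E[A] = -1.125,  E[B] = -2.625
E[AB] = 0.9375
Cov(A,B) = E[AB] − E[A]E[B] = 0.9375 − (-1.125)(-2.625) = -2.015625

-2.0156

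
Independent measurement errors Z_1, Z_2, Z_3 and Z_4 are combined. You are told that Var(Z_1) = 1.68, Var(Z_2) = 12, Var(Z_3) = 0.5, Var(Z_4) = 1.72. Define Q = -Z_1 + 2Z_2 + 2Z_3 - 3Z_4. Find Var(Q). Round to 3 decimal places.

67.160

By independence, Var(Q) = (-1)²Var(Z_1) + (2)²Var(Z_2) + (2)²Var(Z_3) + (-3)²Var(Z_4)
= (-1)²·1.68 + (2)²·12 + (2)²·0.5 + (-3)²·1.72 = 67.16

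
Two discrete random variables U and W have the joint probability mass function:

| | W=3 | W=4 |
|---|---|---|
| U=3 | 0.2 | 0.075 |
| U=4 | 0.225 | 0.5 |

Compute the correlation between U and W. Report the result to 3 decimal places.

E[U] = 3.725,  E[W] = 3.575
E[UW] = 13.4
cov(U,W) = E[UW] − E[U]E[W] = 13.4 − (3.725)(3.575) = 0.083125
V(U) = 0.199375,  V(W) = 0.244375
ρ = 0.083125 / √(0.199375·0.244375) ≈ 0.377

0.377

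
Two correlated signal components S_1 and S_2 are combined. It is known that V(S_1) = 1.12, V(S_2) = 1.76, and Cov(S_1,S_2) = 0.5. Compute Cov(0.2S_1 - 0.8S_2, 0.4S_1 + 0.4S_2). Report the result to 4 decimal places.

Cov(0.2S_1 - 0.8S_2, 0.4S_1 + 0.4S_2) = (0.2)(0.4)V(S_1) + (-0.8)(0.4)V(S_2) + [(0.2)(0.4) + (-0.8)(0.4)]Cov(S_1,S_2)
= 0.08·1.12 + -0.32·1.76 + -0.24·0.5 = -0.5936

-0.5936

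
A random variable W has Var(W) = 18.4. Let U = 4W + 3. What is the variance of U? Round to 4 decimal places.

294.4000

Var(4W + 3) = (4)²·Var(W) = 16·18.4 = 294.4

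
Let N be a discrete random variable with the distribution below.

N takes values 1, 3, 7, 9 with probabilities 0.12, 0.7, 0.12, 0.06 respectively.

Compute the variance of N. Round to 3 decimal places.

4.200

E[N] = (1)(0.12) + (3)(0.7) + (7)(0.12) + (9)(0.06) = 3.6
E[N²] = (1)²(0.12) + (3)²(0.7) + (7)²(0.12) + (9)²(0.06) = 17.16
V(N) = E[N²] − (E[N])² = 17.16 − (3.6)² = 4.2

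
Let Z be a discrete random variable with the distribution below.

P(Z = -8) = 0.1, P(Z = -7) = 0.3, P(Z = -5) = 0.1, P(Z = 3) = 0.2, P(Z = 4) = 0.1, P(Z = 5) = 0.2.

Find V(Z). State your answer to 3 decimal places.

E[Z] = (-8)(0.1) + (-7)(0.3) + (-5)(0.1) + (3)(0.2) + (4)(0.1) + (5)(0.2) = -1.4
E[Z²] = (-8)²(0.1) + (-7)²(0.3) + (-5)²(0.1) + (3)²(0.2) + (4)²(0.1) + (5)²(0.2) = 32
V(Z) = E[Z²] − (E[Z])² = 32 − (-1.4)² = 30.04

30.040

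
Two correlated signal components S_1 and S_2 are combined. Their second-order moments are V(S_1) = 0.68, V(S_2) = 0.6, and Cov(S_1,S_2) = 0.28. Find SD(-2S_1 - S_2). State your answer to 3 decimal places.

2.107

V(-2S_1 - S_2) = (-2)²·V(S_1) + (-1)²·V(S_2) + 2·(-2)·(-1)·Cov(S_1,S_2)
= 4·0.68 + 1·0.6 + 4·0.28 = 4.44
SD(-2S_1 - S_2) = √4.44 ≈ 2.107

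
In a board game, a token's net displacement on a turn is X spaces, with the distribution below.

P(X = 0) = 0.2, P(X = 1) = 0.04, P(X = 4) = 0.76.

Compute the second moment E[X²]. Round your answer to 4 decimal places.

12.2000

E[X²] = (0)²(0.2) + (1)²(0.04) + (4)²(0.76) = 12.2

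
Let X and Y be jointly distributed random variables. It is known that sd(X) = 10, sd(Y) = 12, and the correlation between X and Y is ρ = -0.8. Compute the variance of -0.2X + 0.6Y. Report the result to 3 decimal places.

V(X) = (10)² = 100;  V(Y) = (12)² = 144
cov(X,Y) = ρ·sd(X)·sd(Y) = -0.8·10·12 = -96
V(-0.2X + 0.6Y) = (-0.2)²·V(X) + (0.6)²·V(Y) + 2·(-0.2)·(0.6)·cov(X,Y)
= 0.04·100 + 0.36·144 + -0.24·-96 = 78.88

78.880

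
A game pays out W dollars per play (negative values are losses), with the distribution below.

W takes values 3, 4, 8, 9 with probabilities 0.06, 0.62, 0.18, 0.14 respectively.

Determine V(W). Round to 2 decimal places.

E[W] = (3)(0.06) + (4)(0.62) + (8)(0.18) + (9)(0.14) = 5.36
E[W²] = (3)²(0.06) + (4)²(0.62) + (8)²(0.18) + (9)²(0.14) = 33.32
V(W) = E[W²] − (E[W])² = 33.32 − (5.36)² = 4.5904

4.59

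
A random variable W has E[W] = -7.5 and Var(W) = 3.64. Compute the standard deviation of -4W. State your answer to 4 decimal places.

Var(-4W) = (-4)²·3.64 = 58.24
σ(-4W) = √58.24 ≈ 7.6315

7.6315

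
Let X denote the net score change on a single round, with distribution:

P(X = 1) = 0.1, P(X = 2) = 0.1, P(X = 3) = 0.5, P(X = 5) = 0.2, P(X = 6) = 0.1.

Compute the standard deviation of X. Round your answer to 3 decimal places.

1.428

E[X] = (1)(0.1) + (2)(0.1) + (3)(0.5) + (5)(0.2) + (6)(0.1) = 3.4
E[X²] = (1)²(0.1) + (2)²(0.1) + (3)²(0.5) + (5)²(0.2) + (6)²(0.1) = 13.6
Var(X) = E[X²] − (E[X])² = 13.6 − (3.4)² = 2.04
SD(X) = √2.04 ≈ 1.428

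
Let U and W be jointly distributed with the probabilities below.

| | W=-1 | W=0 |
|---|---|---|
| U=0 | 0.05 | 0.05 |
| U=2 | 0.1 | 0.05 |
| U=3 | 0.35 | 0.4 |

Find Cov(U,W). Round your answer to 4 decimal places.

0.0250

E[U] = 2.55,  E[W] = -0.5
E[UW] = -1.25
Cov(U,W) = E[UW] − E[U]E[W] = -1.25 − (2.55)(-0.5) = 0.025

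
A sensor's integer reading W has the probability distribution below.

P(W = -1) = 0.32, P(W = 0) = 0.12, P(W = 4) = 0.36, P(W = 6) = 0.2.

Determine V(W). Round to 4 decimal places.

E[W] = (-1)(0.32) + (0)(0.12) + (4)(0.36) + (6)(0.2) = 2.32
E[W²] = (-1)²(0.32) + (0)²(0.12) + (4)²(0.36) + (6)²(0.2) = 13.28
V(W) = E[W²] − (E[W])² = 13.28 − (2.32)² = 7.8976

7.8976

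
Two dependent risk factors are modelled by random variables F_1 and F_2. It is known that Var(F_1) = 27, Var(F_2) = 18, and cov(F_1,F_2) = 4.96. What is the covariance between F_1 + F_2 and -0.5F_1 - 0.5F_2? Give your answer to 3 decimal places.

-27.460

cov(F_1 + F_2, -0.5F_1 - 0.5F_2) = (1)(-0.5)Var(F_1) + (1)(-0.5)Var(F_2) + [(1)(-0.5) + (1)(-0.5)]cov(F_1,F_2)
= -0.5·27 + -0.5·18 + -1·4.96 = -27.46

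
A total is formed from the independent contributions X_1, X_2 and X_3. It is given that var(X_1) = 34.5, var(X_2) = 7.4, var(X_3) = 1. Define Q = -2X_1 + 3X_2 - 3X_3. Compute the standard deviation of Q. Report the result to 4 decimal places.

14.6151

By independence, var(Q) = (-2)²var(X_1) + (3)²var(X_2) + (-3)²var(X_3)
= (-2)²·34.5 + (3)²·7.4 + (-3)²·1 = 213.6
σ(Q) = √213.6 ≈ 14.6151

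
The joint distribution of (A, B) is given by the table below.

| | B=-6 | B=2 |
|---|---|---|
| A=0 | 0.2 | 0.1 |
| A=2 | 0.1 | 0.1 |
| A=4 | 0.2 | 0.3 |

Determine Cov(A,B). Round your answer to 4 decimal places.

E[A] = 2.4,  E[B] = -2
E[AB] = -3.2
Cov(A,B) = E[AB] − E[A]E[B] = -3.2 − (2.4)(-2) = 1.6

1.6000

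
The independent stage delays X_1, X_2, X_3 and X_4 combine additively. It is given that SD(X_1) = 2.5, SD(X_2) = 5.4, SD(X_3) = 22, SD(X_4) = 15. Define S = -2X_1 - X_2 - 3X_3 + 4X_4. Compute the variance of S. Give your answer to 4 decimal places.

Var(X_1) = 6.25, Var(X_2) = 29.16, Var(X_3) = 484, Var(X_4) = 225
By independence, Var(S) = (-2)²Var(X_1) + (-1)²Var(X_2) + (-3)²Var(X_3) + (4)²Var(X_4)
= (-2)²·6.25 + (-1)²·29.16 + (-3)²·484 + (4)²·225 = 8010.16

8010.1600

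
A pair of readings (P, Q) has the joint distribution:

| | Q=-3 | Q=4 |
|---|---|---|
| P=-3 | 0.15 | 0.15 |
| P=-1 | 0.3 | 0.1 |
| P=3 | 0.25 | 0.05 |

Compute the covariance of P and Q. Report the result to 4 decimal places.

E[P] = -0.4,  E[Q] = -0.9
E[PQ] = -1.6
Cov(P,Q) = E[PQ] − E[P]E[Q] = -1.6 − (-0.4)(-0.9) = -1.96

-1.9600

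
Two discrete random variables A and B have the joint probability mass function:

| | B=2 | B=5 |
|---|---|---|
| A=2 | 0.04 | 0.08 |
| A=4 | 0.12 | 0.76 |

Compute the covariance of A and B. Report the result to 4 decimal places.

0.1248

E[A] = 3.76,  E[B] = 4.52
E[AB] = 17.12
Cov(A,B) = E[AB] − E[A]E[B] = 17.12 − (3.76)(4.52) = 0.1248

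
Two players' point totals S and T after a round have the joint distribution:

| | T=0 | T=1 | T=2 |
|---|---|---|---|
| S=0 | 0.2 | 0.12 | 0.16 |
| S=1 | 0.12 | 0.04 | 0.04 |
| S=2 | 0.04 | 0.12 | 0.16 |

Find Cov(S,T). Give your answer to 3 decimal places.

E[S] = 0.84,  E[T] = 1
E[ST] = 1
Cov(S,T) = E[ST] − E[S]E[T] = 1 − (0.84)(1) = 0.16

0.160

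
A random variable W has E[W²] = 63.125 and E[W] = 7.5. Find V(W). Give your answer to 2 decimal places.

6.88

V(W) = 63.125 − (7.5)² = 6.875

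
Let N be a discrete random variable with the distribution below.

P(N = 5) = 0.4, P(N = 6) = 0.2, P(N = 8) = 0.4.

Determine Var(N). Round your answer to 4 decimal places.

E[N] = (5)(0.4) + (6)(0.2) + (8)(0.4) = 6.4
E[N²] = (5)²(0.4) + (6)²(0.2) + (8)²(0.4) = 42.8
Var(N) = E[N²] − (E[N])² = 42.8 − (6.4)² = 1.84

1.8400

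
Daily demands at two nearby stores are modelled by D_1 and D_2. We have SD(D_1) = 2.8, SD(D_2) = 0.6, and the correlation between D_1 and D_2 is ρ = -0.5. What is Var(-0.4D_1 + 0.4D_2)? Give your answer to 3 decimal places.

Var(D_1) = (2.8)² = 7.84;  Var(D_2) = (0.6)² = 0.36
Cov(D_1,D_2) = ρ·SD(D_1)·SD(D_2) = -0.5·2.8·0.6 = -0.84
Var(-0.4D_1 + 0.4D_2) = (-0.4)²·Var(D_1) + (0.4)²·Var(D_2) + 2·(-0.4)·(0.4)·Cov(D_1,D_2)
= 0.16·7.84 + 0.16·0.36 + -0.32·-0.84 = 1.5808

1.581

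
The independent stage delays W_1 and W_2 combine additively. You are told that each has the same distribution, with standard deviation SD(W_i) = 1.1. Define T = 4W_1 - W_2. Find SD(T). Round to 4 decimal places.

var(W_i) = (1.1)² = 1.21
By independence, var(T) = (4)²var(W_1) + (-1)²var(W_2)
= (4)²·1.21 + (-1)²·1.21 = 20.57
SD(T) = √20.57 ≈ 4.5354

4.5354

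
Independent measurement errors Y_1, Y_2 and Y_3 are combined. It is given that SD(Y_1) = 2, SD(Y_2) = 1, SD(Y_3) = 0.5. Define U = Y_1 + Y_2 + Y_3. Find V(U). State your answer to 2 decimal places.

5.25

V(Y_1) = 4, V(Y_2) = 1, V(Y_3) = 0.25
By independence, V(U) = (1)²V(Y_1) + (1)²V(Y_2) + (1)²V(Y_3)
= (1)²·4 + (1)²·1 + (1)²·0.25 = 5.25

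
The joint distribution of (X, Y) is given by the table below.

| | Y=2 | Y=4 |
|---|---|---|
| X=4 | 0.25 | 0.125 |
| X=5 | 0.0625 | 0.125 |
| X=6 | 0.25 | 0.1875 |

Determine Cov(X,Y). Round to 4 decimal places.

E[X] = 5.0625,  E[Y] = 2.875
E[XY] = 14.625
Cov(X,Y) = E[XY] − E[X]E[Y] = 14.625 − (5.0625)(2.875) = 0.0703125

0.0703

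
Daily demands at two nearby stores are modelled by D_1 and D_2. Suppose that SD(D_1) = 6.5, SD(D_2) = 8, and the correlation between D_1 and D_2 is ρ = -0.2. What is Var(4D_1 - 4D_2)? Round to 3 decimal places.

Var(D_1) = (6.5)² = 42.25;  Var(D_2) = (8)² = 64
Cov(D_1,D_2) = ρ·SD(D_1)·SD(D_2) = -0.2·6.5·8 = -10.4
Var(4D_1 - 4D_2) = (4)²·Var(D_1) + (-4)²·Var(D_2) + 2·(4)·(-4)·Cov(D_1,D_2)
= 16·42.25 + 16·64 + -32·-10.4 = 2032.8

2032.800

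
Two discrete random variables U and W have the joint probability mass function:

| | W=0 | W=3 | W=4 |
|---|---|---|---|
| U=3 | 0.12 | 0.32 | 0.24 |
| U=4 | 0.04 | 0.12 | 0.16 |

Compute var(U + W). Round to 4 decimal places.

2.1824

E[U] = 3.32,  E[W] = 2.92,  E[UW] = 9.76
var(U) = 11.24 − (3.32)² = 0.2176;  var(W) = 10.36 − (2.92)² = 1.8336
Cov(U,W) = 9.76 − (3.32)(2.92) = 0.0656
var(U + W) = (1)²·0.2176 + (1)²·1.8336 + 2·(1)·(1)·0.0656 = 2.1824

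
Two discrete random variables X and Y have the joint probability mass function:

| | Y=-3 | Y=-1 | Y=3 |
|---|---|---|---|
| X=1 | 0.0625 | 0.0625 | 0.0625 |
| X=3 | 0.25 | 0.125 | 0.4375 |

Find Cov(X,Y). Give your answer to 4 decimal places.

0.2656

E[X] = 2.625,  E[Y] = 0.375
E[XY] = 1.25
Cov(X,Y) = E[XY] − E[X]E[Y] = 1.25 − (2.625)(0.375) = 0.265625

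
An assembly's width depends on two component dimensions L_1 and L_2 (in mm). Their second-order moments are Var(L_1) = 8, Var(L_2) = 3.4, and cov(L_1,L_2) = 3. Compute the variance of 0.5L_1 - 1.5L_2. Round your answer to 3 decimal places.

5.150

Var(0.5L_1 - 1.5L_2) = (0.5)²·Var(L_1) + (-1.5)²·Var(L_2) + 2·(0.5)·(-1.5)·cov(L_1,L_2)
= 0.25·8 + 2.25·3.4 + -1.5·3 = 5.15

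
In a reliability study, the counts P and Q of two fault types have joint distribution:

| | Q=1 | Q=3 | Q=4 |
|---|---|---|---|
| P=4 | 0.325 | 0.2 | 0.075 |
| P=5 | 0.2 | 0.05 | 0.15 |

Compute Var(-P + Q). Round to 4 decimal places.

E[P] = 4.4,  E[Q] = 2.175,  E[PQ] = 9.65
Var(P) = 19.6 − (4.4)² = 0.24;  Var(Q) = 6.375 − (2.175)² = 1.644375
cov(P,Q) = 9.65 − (4.4)(2.175) = 0.08
Var(-P + Q) = (-1)²·0.24 + (1)²·1.644375 + 2·(-1)·(1)·0.08 = 1.724375

1.7244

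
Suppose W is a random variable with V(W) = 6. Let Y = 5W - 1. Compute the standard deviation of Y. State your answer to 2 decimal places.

V(5W - 1) = (5)²·6 = 150
σ(Y) = √150 ≈ 12.25

12.25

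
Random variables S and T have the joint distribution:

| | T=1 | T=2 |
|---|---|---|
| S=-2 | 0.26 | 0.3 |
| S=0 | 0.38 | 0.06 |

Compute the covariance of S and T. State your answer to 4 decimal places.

-0.1968

E[S] = -1.12,  E[T] = 1.36
E[ST] = -1.72
Cov(S,T) = E[ST] − E[S]E[T] = -1.72 − (-1.12)(1.36) = -0.1968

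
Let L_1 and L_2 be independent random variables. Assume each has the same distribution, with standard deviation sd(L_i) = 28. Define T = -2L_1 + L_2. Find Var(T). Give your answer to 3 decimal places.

Var(L_i) = (28)² = 784
By independence, Var(T) = (-2)²Var(L_1) + (1)²Var(L_2)
= (-2)²·784 + (1)²·784 = 3920

3920.000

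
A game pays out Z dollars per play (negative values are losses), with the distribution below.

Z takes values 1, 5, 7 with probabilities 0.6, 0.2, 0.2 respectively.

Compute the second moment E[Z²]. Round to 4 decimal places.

E[Z²] = (1)²(0.6) + (5)²(0.2) + (7)²(0.2) = 15.4

15.4000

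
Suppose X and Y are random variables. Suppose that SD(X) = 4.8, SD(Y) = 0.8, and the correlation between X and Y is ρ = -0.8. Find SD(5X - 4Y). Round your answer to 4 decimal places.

V(X) = (4.8)² = 23.04;  V(Y) = (0.8)² = 0.64
Cov(X,Y) = ρ·SD(X)·SD(Y) = -0.8·4.8·0.8 = -3.072
V(5X - 4Y) = (5)²·V(X) + (-4)²·V(Y) + 2·(5)·(-4)·Cov(X,Y)
= 25·23.04 + 16·0.64 + -40·-3.072 = 709.12
SD(5X - 4Y) = √709.12 ≈ 26.6293

26.6293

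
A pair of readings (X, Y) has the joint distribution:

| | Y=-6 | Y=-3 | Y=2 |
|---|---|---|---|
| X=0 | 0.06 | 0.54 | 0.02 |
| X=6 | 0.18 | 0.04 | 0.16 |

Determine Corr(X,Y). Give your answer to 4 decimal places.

0.1533

E[X] = 2.28,  E[Y] = -2.82
E[XY] = -5.28
cov(X,Y) = E[XY] − E[X]E[Y] = -5.28 − (2.28)(-2.82) = 1.1496
Var(X) = 8.4816,  Var(Y) = 6.6276
ρ = 1.1496 / √(8.4816·6.6276) ≈ 0.1533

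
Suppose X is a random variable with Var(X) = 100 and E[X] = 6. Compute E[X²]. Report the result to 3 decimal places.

E[X²] = Var(X) + (E[X])² = 100 + (6)² = 136

136.000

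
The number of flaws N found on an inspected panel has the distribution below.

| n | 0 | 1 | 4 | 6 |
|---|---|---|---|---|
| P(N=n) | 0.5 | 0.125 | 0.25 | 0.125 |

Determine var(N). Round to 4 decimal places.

E[N] = (0)(0.5) + (1)(0.125) + (4)(0.25) + (6)(0.125) = 1.875
E[N²] = (0)²(0.5) + (1)²(0.125) + (4)²(0.25) + (6)²(0.125) = 8.625
var(N) = E[N²] − (E[N])² = 8.625 − (1.875)² = 5.109375

5.1094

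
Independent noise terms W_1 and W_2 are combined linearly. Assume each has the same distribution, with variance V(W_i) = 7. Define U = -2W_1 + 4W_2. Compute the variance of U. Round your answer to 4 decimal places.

140.0000

By independence, V(U) = (-2)²V(W_1) + (4)²V(W_2)
= (-2)²·7 + (4)²·7 = 140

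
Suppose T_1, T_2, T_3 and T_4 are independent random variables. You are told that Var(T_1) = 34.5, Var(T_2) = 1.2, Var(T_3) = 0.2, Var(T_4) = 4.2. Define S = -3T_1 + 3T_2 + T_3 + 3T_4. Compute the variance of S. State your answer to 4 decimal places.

359.3000

By independence, Var(S) = (-3)²Var(T_1) + (3)²Var(T_2) + (1)²Var(T_3) + (3)²Var(T_4)
= (-3)²·34.5 + (3)²·1.2 + (1)²·0.2 + (3)²·4.2 = 359.3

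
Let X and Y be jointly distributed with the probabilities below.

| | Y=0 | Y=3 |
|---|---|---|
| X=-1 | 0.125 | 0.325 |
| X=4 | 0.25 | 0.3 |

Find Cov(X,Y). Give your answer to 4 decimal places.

E[X] = 1.75,  E[Y] = 1.875
E[XY] = 2.625
Cov(X,Y) = E[XY] − E[X]E[Y] = 2.625 − (1.75)(1.875) = -0.65625

-0.6563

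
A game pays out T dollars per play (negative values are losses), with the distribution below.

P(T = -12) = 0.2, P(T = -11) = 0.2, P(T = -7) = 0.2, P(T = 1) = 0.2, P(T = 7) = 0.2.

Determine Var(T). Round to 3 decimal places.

E[T] = (-12)(0.2) + (-11)(0.2) + (-7)(0.2) + (1)(0.2) + (7)(0.2) = -4.4
E[T²] = (-12)²(0.2) + (-11)²(0.2) + (-7)²(0.2) + (1)²(0.2) + (7)²(0.2) = 72.8
Var(T) = E[T²] − (E[T])² = 72.8 − (-4.4)² = 53.44

53.440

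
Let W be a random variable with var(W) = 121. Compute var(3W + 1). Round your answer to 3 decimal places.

var(3W + 1) = (3)²·var(W) = 9·121 = 1089

1089.000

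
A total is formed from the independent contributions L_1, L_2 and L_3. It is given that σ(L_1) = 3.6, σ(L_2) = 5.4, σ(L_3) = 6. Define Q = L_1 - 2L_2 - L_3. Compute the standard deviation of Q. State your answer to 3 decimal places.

12.869

Var(L_1) = 12.96, Var(L_2) = 29.16, Var(L_3) = 36
By independence, Var(Q) = (1)²Var(L_1) + (-2)²Var(L_2) + (-1)²Var(L_3)
= (1)²·12.96 + (-2)²·29.16 + (-1)²·36 = 165.6
σ(Q) = √165.6 ≈ 12.869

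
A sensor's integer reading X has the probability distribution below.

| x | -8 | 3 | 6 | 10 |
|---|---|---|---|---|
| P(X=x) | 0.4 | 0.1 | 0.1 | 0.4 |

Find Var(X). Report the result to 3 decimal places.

67.210

E[X] = (-8)(0.4) + (3)(0.1) + (6)(0.1) + (10)(0.4) = 1.7
E[X²] = (-8)²(0.4) + (3)²(0.1) + (6)²(0.1) + (10)²(0.4) = 70.1
Var(X) = E[X²] − (E[X])² = 70.1 − (1.7)² = 67.21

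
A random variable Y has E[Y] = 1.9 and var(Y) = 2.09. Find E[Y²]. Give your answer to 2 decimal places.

5.70

E[Y²] = var(Y) + (E[Y])² = 2.09 + (1.9)² = 5.7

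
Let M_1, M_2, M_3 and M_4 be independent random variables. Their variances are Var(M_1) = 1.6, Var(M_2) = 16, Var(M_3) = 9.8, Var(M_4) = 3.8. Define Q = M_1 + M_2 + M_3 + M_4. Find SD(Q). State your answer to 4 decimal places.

5.5857

By independence, Var(Q) = (1)²Var(M_1) + (1)²Var(M_2) + (1)²Var(M_3) + (1)²Var(M_4)
= (1)²·1.6 + (1)²·16 + (1)²·9.8 + (1)²·3.8 = 31.2
SD(Q) = √31.2 ≈ 5.5857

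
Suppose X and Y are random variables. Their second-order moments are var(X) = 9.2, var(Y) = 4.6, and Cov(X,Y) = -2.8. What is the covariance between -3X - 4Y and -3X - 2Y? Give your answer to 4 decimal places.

Cov(-3X - 4Y, -3X - 2Y) = (-3)(-3)var(X) + (-4)(-2)var(Y) + [(-3)(-2) + (-4)(-3)]Cov(X,Y)
= 9·9.2 + 8·4.6 + 18·-2.8 = 69.2

69.2000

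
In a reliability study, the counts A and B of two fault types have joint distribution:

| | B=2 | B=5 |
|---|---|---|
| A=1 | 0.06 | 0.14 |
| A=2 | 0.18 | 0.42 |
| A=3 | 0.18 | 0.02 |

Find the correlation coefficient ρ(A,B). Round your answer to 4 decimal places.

E[A] = 2,  E[B] = 3.74
E[AB] = 7.12
Cov(A,B) = E[AB] − E[A]E[B] = 7.12 − (2)(3.74) = -0.36
Var(A) = 0.4,  Var(B) = 2.1924
ρ = -0.36 / √(0.4·2.1924) ≈ -0.3844

-0.3844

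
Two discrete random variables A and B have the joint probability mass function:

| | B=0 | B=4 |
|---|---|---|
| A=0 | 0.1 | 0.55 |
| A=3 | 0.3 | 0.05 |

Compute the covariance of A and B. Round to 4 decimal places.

E[A] = 1.05,  E[B] = 2.4
E[AB] = 0.6
Cov(A,B) = E[AB] − E[A]E[B] = 0.6 − (1.05)(2.4) = -1.92

-1.9200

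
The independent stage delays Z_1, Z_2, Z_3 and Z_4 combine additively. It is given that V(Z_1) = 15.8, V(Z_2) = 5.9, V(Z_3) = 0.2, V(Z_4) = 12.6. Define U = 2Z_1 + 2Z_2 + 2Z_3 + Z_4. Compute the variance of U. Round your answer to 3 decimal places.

By independence, V(U) = (2)²V(Z_1) + (2)²V(Z_2) + (2)²V(Z_3) + (1)²V(Z_4)
= (2)²·15.8 + (2)²·5.9 + (2)²·0.2 + (1)²·12.6 = 100.2

100.200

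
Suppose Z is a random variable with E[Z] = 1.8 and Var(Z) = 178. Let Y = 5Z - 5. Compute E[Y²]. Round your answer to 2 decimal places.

E[5Z - 5] = 5·1.8 − 5 = 4
Var(5Z - 5) = (5)²·178 = 4450
E[Y²] = Var(Y) + (E[Y])² = 4450 + (4)² = 4466

4466.00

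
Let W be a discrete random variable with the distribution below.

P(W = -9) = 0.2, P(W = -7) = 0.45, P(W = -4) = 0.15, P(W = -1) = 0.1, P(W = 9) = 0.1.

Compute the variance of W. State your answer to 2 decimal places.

26.29

E[W] = (-9)(0.2) + (-7)(0.45) + (-4)(0.15) + (-1)(0.1) + (9)(0.1) = -4.75
E[W²] = (-9)²(0.2) + (-7)²(0.45) + (-4)²(0.15) + (-1)²(0.1) + (9)²(0.1) = 48.85
V(W) = E[W²] − (E[W])² = 48.85 − (-4.75)² = 26.2875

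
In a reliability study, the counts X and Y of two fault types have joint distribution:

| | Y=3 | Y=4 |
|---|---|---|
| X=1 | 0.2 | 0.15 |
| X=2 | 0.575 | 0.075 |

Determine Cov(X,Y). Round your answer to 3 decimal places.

E[X] = 1.65,  E[Y] = 3.225
E[XY] = 5.25
Cov(X,Y) = E[XY] − E[X]E[Y] = 5.25 − (1.65)(3.225) = -0.07125

-0.071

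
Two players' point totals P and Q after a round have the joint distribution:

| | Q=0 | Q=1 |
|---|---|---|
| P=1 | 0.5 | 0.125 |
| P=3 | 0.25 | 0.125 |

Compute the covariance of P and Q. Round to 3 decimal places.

0.063

E[P] = 1.75,  E[Q] = 0.25
E[PQ] = 0.5
cov(P,Q) = E[PQ] − E[P]E[Q] = 0.5 − (1.75)(0.25) = 0.0625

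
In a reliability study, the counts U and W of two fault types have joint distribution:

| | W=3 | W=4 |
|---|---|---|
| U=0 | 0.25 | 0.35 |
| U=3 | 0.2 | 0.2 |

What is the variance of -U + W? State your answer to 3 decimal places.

2.528

E[U] = 1.2,  E[W] = 3.55,  E[UW] = 4.2
var(U) = 3.6 − (1.2)² = 2.16;  var(W) = 12.85 − (3.55)² = 0.2475
Cov(U,W) = 4.2 − (1.2)(3.55) = -0.06
var(-U + W) = (-1)²·2.16 + (1)²·0.2475 + 2·(-1)·(1)·-0.06 = 2.5275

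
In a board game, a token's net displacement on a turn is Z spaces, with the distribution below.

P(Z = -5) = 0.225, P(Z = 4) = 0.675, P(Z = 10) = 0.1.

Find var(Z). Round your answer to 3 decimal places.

19.794

E[Z] = (-5)(0.225) + (4)(0.675) + (10)(0.1) = 2.575
E[Z²] = (-5)²(0.225) + (4)²(0.675) + (10)²(0.1) = 26.425
var(Z) = E[Z²] − (E[Z])² = 26.425 − (2.575)² = 19.794375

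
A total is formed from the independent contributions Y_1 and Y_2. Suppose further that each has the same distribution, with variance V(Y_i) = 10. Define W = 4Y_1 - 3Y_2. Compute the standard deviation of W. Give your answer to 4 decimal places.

15.8114

By independence, V(W) = (4)²V(Y_1) + (-3)²V(Y_2)
= (4)²·10 + (-3)²·10 = 250
SD(W) = √250 ≈ 15.8114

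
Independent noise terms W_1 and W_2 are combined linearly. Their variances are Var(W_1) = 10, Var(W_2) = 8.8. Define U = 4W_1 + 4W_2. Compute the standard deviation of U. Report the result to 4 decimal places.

17.3436

By independence, Var(U) = (4)²Var(W_1) + (4)²Var(W_2)
= (4)²·10 + (4)²·8.8 = 300.8
SD(U) = √300.8 ≈ 17.3436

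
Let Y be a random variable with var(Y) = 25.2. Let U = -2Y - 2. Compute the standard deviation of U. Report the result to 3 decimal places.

10.040

var(-2Y - 2) = (-2)²·25.2 = 100.8
sd(U) = √100.8 ≈ 10.040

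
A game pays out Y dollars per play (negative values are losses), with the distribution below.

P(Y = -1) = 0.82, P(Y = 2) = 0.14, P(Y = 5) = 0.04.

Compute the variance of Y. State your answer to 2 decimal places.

2.26

E[Y] = (-1)(0.82) + (2)(0.14) + (5)(0.04) = -0.34
E[Y²] = (-1)²(0.82) + (2)²(0.14) + (5)²(0.04) = 2.38
var(Y) = E[Y²] − (E[Y])² = 2.38 − (-0.34)² = 2.2644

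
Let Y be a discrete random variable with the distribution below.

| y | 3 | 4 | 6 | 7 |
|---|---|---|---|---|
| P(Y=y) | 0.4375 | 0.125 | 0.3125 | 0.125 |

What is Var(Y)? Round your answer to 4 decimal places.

E[Y] = (3)(0.4375) + (4)(0.125) + (6)(0.3125) + (7)(0.125) = 4.5625
E[Y²] = (3)²(0.4375) + (4)²(0.125) + (6)²(0.3125) + (7)²(0.125) = 23.3125
Var(Y) = E[Y²] − (E[Y])² = 23.3125 − (4.5625)² = 2.49609375

2.4961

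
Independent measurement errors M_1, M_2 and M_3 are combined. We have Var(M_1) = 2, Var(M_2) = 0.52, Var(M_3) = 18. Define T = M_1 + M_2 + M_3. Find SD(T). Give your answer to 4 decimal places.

By independence, Var(T) = (1)²Var(M_1) + (1)²Var(M_2) + (1)²Var(M_3)
= (1)²·2 + (1)²·0.52 + (1)²·18 = 20.52
SD(T) = √20.52 ≈ 4.5299

4.5299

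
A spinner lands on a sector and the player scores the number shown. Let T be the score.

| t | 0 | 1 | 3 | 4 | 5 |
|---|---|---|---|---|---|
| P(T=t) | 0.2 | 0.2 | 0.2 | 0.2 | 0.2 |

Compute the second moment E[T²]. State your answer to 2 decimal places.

10.20

E[T²] = (0)²(0.2) + (1)²(0.2) + (3)²(0.2) + (4)²(0.2) + (5)²(0.2) = 10.2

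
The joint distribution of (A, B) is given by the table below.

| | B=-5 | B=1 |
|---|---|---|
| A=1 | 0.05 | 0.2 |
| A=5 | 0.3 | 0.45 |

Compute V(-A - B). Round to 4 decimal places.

9.3900

E[A] = 4,  E[B] = -1.1,  E[AB] = -5.3
V(A) = 19 − (4)² = 3;  V(B) = 9.4 − (-1.1)² = 8.19
cov(A,B) = -5.3 − (4)(-1.1) = -0.9
V(-A - B) = (-1)²·3 + (-1)²·8.19 + 2·(-1)·(-1)·-0.9 = 9.39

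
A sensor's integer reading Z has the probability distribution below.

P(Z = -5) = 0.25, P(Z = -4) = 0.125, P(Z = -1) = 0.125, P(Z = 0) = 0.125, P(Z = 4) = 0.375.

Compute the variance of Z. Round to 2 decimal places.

14.23

E[Z] = (-5)(0.25) + (-4)(0.125) + (-1)(0.125) + (0)(0.125) + (4)(0.375) = -0.375
E[Z²] = (-5)²(0.25) + (-4)²(0.125) + (-1)²(0.125) + (0)²(0.125) + (4)²(0.375) = 14.375
var(Z) = E[Z²] − (E[Z])² = 14.375 − (-0.375)² = 14.234375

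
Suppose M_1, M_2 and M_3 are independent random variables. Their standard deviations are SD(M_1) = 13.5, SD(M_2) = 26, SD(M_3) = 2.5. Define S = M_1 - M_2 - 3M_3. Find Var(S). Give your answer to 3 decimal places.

914.500

Var(M_1) = 182.25, Var(M_2) = 676, Var(M_3) = 6.25
By independence, Var(S) = (1)²Var(M_1) + (-1)²Var(M_2) + (-3)²Var(M_3)
= (1)²·182.25 + (-1)²·676 + (-3)²·6.25 = 914.5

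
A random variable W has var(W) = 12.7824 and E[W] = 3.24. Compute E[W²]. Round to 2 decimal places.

23.28

E[W²] = var(W) + (E[W])² = 12.7824 + (3.24)² = 23.28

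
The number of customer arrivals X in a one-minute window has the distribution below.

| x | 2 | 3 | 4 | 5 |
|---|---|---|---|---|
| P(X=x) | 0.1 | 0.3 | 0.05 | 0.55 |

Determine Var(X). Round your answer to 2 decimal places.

E[X] = (2)(0.1) + (3)(0.3) + (4)(0.05) + (5)(0.55) = 4.05
E[X²] = (2)²(0.1) + (3)²(0.3) + (4)²(0.05) + (5)²(0.55) = 17.65
Var(X) = E[X²] − (E[X])² = 17.65 − (4.05)² = 1.2475

1.25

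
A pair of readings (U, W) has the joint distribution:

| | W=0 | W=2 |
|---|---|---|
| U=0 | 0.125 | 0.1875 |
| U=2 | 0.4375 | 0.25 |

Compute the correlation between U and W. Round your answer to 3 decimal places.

-0.221

E[U] = 1.375,  E[W] = 0.875
E[UW] = 1
Cov(U,W) = E[UW] − E[U]E[W] = 1 − (1.375)(0.875) = -0.203125
Var(U) = 0.859375,  Var(W) = 0.984375
ρ = -0.203125 / √(0.859375·0.984375) ≈ -0.221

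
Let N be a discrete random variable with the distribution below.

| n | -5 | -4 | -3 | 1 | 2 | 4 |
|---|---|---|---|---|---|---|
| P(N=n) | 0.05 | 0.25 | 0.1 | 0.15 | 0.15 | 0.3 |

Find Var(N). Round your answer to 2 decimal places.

11.69

E[N] = (-5)(0.05) + (-4)(0.25) + (-3)(0.1) + (1)(0.15) + (2)(0.15) + (4)(0.3) = 0.1
E[N²] = (-5)²(0.05) + (-4)²(0.25) + (-3)²(0.1) + (1)²(0.15) + (2)²(0.15) + (4)²(0.3) = 11.7
Var(N) = E[N²] − (E[N])² = 11.7 − (0.1)² = 11.69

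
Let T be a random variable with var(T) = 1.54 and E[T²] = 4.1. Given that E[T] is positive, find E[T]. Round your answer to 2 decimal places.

1.60

(E[T])² = E[T²] − var(T) = 4.1 − 1.54 = 2.56
E[T] = √2.56 = 1.6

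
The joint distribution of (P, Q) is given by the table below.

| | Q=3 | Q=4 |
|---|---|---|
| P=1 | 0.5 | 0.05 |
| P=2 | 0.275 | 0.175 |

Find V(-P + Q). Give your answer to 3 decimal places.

E[P] = 1.45,  E[Q] = 3.225,  E[PQ] = 4.75
V(P) = 2.35 − (1.45)² = 0.2475;  V(Q) = 10.575 − (3.225)² = 0.174375
Cov(P,Q) = 4.75 − (1.45)(3.225) = 0.07375
V(-P + Q) = (-1)²·0.2475 + (1)²·0.174375 + 2·(-1)·(1)·0.07375 = 0.274375

0.274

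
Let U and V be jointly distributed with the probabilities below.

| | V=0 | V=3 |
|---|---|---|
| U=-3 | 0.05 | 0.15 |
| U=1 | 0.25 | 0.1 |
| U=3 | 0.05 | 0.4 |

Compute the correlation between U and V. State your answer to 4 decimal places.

E[U] = 1.1,  E[V] = 1.95
E[UV] = 2.55
Cov(U,V) = E[UV] − E[U]E[V] = 2.55 − (1.1)(1.95) = 0.405
Var(U) = 4.99,  Var(V) = 2.0475
ρ = 0.405 / √(4.99·2.0475) ≈ 0.1267

0.1267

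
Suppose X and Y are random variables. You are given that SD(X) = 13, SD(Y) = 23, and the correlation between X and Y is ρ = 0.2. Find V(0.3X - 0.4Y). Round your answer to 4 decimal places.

85.4980

V(X) = (13)² = 169;  V(Y) = (23)² = 529
cov(X,Y) = ρ·SD(X)·SD(Y) = 0.2·13·23 = 59.8
V(0.3X - 0.4Y) = (0.3)²·V(X) + (-0.4)²·V(Y) + 2·(0.3)·(-0.4)·cov(X,Y)
= 0.09·169 + 0.16·529 + -0.24·59.8 = 85.498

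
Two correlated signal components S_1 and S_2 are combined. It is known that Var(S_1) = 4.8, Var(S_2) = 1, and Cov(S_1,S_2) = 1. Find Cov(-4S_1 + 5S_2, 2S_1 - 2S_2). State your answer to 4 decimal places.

Cov(-4S_1 + 5S_2, 2S_1 - 2S_2) = (-4)(2)Var(S_1) + (5)(-2)Var(S_2) + [(-4)(-2) + (5)(2)]Cov(S_1,S_2)
= -8·4.8 + -10·1 + 18·1 = -30.4

-30.4000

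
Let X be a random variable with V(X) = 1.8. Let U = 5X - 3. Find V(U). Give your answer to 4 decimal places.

V(5X - 3) = (5)²·V(X) = 25·1.8 = 45

45.0000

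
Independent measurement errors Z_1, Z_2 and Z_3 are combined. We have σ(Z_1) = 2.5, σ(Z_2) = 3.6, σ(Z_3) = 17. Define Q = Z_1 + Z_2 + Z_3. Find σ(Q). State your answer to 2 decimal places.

17.56

Var(Z_1) = 6.25, Var(Z_2) = 12.96, Var(Z_3) = 289
By independence, Var(Q) = (1)²Var(Z_1) + (1)²Var(Z_2) + (1)²Var(Z_3)
= (1)²·6.25 + (1)²·12.96 + (1)²·289 = 308.21
σ(Q) = √308.21 ≈ 17.56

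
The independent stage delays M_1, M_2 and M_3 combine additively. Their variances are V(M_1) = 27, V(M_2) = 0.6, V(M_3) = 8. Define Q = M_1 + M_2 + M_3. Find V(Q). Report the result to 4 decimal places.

35.6000

By independence, V(Q) = (1)²V(M_1) + (1)²V(M_2) + (1)²V(M_3)
= (1)²·27 + (1)²·0.6 + (1)²·8 = 35.6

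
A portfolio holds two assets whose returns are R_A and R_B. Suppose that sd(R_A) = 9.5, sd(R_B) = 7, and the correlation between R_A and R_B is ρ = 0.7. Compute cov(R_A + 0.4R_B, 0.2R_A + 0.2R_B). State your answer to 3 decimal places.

Var(R_A) = (9.5)² = 90.25;  Var(R_B) = (7)² = 49
cov(R_A,R_B) = ρ·sd(R_A)·sd(R_B) = 0.7·9.5·7 = 46.55
cov(R_A + 0.4R_B, 0.2R_A + 0.2R_B) = (1)(0.2)Var(R_A) + (0.4)(0.2)Var(R_B) + [(1)(0.2) + (0.4)(0.2)]cov(R_A,R_B)
= 0.2·90.25 + 0.08·49 + 0.28·46.55 = 35.004

35.004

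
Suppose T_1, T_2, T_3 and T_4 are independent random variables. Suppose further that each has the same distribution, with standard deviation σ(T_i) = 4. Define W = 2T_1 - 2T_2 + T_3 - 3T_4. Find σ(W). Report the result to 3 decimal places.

Var(T_i) = (4)² = 16
By independence, Var(W) = (2)²Var(T_1) + (-2)²Var(T_2) + (1)²Var(T_3) + (-3)²Var(T_4)
= (2)²·16 + (-2)²·16 + (1)²·16 + (-3)²·16 = 288
σ(W) = √288 ≈ 16.971

16.971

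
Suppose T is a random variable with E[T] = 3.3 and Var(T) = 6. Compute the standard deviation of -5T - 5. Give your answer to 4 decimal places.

12.2474

Var(-5T - 5) = (-5)²·6 = 150
sd(-5T - 5) = √150 ≈ 12.2474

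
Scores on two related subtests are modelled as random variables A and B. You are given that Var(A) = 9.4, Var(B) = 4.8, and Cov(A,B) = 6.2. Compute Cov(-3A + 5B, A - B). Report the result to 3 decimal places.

Cov(-3A + 5B, A - B) = (-3)(1)Var(A) + (5)(-1)Var(B) + [(-3)(-1) + (5)(1)]Cov(A,B)
= -3·9.4 + -5·4.8 + 8·6.2 = -2.6

-2.600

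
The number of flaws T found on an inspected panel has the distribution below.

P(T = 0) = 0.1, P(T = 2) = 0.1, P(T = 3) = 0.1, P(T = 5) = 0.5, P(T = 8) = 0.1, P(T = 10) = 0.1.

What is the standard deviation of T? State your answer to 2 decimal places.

E[T] = (0)(0.1) + (2)(0.1) + (3)(0.1) + (5)(0.5) + (8)(0.1) + (10)(0.1) = 4.8
E[T²] = (0)²(0.1) + (2)²(0.1) + (3)²(0.1) + (5)²(0.5) + (8)²(0.1) + (10)²(0.1) = 30.2
var(T) = E[T²] − (E[T])² = 30.2 − (4.8)² = 7.16
SD(T) = √7.16 ≈ 2.68

2.68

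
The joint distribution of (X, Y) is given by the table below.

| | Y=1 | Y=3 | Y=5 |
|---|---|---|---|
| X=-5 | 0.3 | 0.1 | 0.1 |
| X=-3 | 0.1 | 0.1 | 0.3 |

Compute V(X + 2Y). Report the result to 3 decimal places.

E[X] = -4,  E[Y] = 3,  E[XY] = -11.2
V(X) = 17 − (-4)² = 1;  V(Y) = 12.2 − (3)² = 3.2
Cov(X,Y) = -11.2 − (-4)(3) = 0.8
V(X + 2Y) = (1)²·1 + (2)²·3.2 + 2·(1)·(2)·0.8 = 17

17.000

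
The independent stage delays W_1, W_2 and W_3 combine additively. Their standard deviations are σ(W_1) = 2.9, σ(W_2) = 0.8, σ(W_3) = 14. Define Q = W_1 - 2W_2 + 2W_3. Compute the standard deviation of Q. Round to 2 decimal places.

Var(W_1) = 8.41, Var(W_2) = 0.64, Var(W_3) = 196
By independence, Var(Q) = (1)²Var(W_1) + (-2)²Var(W_2) + (2)²Var(W_3)
= (1)²·8.41 + (-2)²·0.64 + (2)²·196 = 794.97
σ(Q) = √794.97 ≈ 28.20

28.20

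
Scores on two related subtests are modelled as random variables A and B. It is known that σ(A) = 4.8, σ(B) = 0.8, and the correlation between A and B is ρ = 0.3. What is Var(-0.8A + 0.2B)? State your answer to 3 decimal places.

Var(A) = (4.8)² = 23.04;  Var(B) = (0.8)² = 0.64
Cov(A,B) = ρ·σ(A)·σ(B) = 0.3·4.8·0.8 = 1.152
Var(-0.8A + 0.2B) = (-0.8)²·Var(A) + (0.2)²·Var(B) + 2·(-0.8)·(0.2)·Cov(A,B)
= 0.64·23.04 + 0.04·0.64 + -0.32·1.152 = 14.40256

14.403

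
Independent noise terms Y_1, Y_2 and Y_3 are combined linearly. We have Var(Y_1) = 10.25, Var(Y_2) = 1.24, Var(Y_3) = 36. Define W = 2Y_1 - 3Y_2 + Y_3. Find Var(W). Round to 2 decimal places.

88.16

By independence, Var(W) = (2)²Var(Y_1) + (-3)²Var(Y_2) + (1)²Var(Y_3)
= (2)²·10.25 + (-3)²·1.24 + (1)²·36 = 88.16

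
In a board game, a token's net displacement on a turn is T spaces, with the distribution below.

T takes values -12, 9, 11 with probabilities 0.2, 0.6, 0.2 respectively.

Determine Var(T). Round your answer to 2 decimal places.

74.56

E[T] = (-12)(0.2) + (9)(0.6) + (11)(0.2) = 5.2
E[T²] = (-12)²(0.2) + (9)²(0.6) + (11)²(0.2) = 101.6
Var(T) = E[T²] − (E[T])² = 101.6 − (5.2)² = 74.56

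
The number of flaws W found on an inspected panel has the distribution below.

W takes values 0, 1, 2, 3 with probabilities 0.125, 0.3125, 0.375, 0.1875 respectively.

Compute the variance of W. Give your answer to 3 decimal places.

0.859

E[W] = (0)(0.125) + (1)(0.3125) + (2)(0.375) + (3)(0.1875) = 1.625
E[W²] = (0)²(0.125) + (1)²(0.3125) + (2)²(0.375) + (3)²(0.1875) = 3.5
Var(W) = E[W²] − (E[W])² = 3.5 − (1.625)² = 0.859375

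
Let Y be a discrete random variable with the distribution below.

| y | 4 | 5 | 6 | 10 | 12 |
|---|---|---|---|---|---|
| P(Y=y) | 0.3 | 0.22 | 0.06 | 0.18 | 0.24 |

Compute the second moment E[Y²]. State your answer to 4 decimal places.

65.0200

E[Y²] = (4)²(0.3) + (5)²(0.22) + (6)²(0.06) + (10)²(0.18) + (12)²(0.24) = 65.02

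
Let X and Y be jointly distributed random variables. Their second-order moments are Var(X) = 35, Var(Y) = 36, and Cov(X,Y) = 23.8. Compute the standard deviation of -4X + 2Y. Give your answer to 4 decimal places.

17.9778

Var(-4X + 2Y) = (-4)²·Var(X) + (2)²·Var(Y) + 2·(-4)·(2)·Cov(X,Y)
= 16·35 + 4·36 + -16·23.8 = 323.2
SD(-4X + 2Y) = √323.2 ≈ 17.9778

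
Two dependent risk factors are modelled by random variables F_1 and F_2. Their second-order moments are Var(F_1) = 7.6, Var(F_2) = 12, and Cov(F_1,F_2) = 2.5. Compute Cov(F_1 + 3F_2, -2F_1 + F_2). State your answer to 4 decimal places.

Cov(F_1 + 3F_2, -2F_1 + F_2) = (1)(-2)Var(F_1) + (3)(1)Var(F_2) + [(1)(1) + (3)(-2)]Cov(F_1,F_2)
= -2·7.6 + 3·12 + -5·2.5 = 8.3

8.3000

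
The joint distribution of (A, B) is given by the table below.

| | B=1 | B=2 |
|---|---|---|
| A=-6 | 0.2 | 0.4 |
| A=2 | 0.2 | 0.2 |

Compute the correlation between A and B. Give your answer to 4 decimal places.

-0.1667

E[A] = -2.8,  E[B] = 1.6
E[AB] = -4.8
Cov(A,B) = E[AB] − E[A]E[B] = -4.8 − (-2.8)(1.6) = -0.32
Var(A) = 15.36,  Var(B) = 0.24
ρ = -0.32 / √(15.36·0.24) ≈ -0.1667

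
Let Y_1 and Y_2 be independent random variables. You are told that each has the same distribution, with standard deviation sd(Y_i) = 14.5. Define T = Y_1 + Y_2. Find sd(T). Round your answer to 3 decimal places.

20.506

Var(Y_i) = (14.5)² = 210.25
By independence, Var(T) = (1)²Var(Y_1) + (1)²Var(Y_2)
= (1)²·210.25 + (1)²·210.25 = 420.5
sd(T) = √420.5 ≈ 20.506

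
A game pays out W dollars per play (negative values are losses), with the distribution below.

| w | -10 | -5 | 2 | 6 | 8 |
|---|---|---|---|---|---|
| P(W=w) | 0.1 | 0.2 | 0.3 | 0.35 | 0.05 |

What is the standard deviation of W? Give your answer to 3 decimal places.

E[W] = (-10)(0.1) + (-5)(0.2) + (2)(0.3) + (6)(0.35) + (8)(0.05) = 1.1
E[W²] = (-10)²(0.1) + (-5)²(0.2) + (2)²(0.3) + (6)²(0.35) + (8)²(0.05) = 32
Var(W) = E[W²] − (E[W])² = 32 − (1.1)² = 30.79
SD(W) = √30.79 ≈ 5.549

5.549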